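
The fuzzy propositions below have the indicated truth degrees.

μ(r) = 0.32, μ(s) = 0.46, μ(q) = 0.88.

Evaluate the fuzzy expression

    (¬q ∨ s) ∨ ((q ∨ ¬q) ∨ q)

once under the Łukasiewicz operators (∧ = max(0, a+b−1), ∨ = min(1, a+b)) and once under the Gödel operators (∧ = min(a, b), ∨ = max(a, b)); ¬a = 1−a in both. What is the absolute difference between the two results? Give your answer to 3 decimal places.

Under Łukasiewicz:
  ¬q = 1 − 0.88 = 0.12
  ¬q ∨ s = min(1, a+b) on (0.12, 0.46) = 0.58
  ¬q = 1 − 0.88 = 0.12
  q ∨ ¬q = min(1, a+b) on (0.88, 0.12) = 1.00
  (q ∨ ¬q) ∨ q = min(1, a+b) on (1.00, 0.88) = 1.00
  (¬q ∨ s) ∨ ((q ∨ ¬q) ∨ q) = min(1, a+b) on (0.58, 1.00) = 1.00
  → value = 1.0000
Under Gödel:
  ¬q = 1 − 0.88 = 0.12
  ¬q ∨ s = max(a, b) on (0.12, 0.46) = 0.46
  ¬q = 1 − 0.88 = 0.12
  q ∨ ¬q = max(a, b) on (0.88, 0.12) = 0.88
  (q ∨ ¬q) ∨ q = max(a, b) on (0.88, 0.88) = 0.88
  (¬q ∨ s) ∨ ((q ∨ ¬q) ∨ q) = max(a, b) on (0.46, 0.88) = 0.88
  → value = 0.8800
|1.0000 − 0.8800| = 0.120

0.120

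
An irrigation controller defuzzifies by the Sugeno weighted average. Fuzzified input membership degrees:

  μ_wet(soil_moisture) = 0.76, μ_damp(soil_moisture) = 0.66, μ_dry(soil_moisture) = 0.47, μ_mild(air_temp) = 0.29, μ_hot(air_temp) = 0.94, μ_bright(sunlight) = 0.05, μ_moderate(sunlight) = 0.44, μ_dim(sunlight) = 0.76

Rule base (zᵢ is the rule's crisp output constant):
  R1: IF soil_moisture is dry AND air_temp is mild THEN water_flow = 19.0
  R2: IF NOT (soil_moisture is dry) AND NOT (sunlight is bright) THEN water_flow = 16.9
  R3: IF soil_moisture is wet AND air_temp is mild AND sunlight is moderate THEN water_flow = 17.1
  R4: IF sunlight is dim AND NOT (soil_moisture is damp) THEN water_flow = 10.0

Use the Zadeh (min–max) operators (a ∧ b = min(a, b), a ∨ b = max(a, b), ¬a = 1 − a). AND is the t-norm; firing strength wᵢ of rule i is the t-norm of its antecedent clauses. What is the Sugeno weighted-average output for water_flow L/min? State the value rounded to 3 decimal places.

R1 (z=19.0): dry=0.47, mild=0.29; AND[min(a, b)] → w = 0.29
R2 (z=16.9): ¬dry=1−0.47=0.53, ¬bright=1−0.05=0.95; AND[min(a, b)] → w = 0.53
R3 (z=17.1): wet=0.76, mild=0.29, moderate=0.44; AND[min(a, b)] → w = 0.29
R4 (z=10.0): dim=0.76, ¬damp=1−0.66=0.34; AND[min(a, b)] → w = 0.34
Weighted average = (0.29·19.0 + 0.53·16.9 + 0.29·17.1 + 0.34·10.0) / (0.29 + 0.53 + 0.29 + 0.34)
  = 22.8260 / 1.4500 = 15.742

15.742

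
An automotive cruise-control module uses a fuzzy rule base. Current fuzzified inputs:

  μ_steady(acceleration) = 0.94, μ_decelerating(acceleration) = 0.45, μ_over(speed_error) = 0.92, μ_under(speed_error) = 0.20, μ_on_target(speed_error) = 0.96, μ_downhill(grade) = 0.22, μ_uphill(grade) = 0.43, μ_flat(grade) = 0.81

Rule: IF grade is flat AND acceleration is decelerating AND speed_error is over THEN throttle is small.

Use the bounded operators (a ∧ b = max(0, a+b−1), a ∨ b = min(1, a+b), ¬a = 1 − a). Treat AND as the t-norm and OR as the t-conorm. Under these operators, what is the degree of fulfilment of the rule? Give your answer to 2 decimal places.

firing strength: flat=0.81, decelerating=0.45, over=0.92; AND[max(0, a+b−1)] → w = 0.18

0.18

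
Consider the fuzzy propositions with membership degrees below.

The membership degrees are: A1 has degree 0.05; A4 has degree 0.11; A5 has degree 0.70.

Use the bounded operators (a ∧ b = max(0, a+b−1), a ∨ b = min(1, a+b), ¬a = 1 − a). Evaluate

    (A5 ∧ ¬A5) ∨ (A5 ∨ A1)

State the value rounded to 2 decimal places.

0.75

¬A5 = 1 − 0.70 = 0.30
A5 ∧ ¬A5 = max(0, a+b−1) on (0.70, 0.30) = 0.00
A5 ∨ A1 = min(1, a+b) on (0.70, 0.05) = 0.75
(A5 ∧ ¬A5) ∨ (A5 ∨ A1) = min(1, a+b) on (0.00, 0.75) = 0.75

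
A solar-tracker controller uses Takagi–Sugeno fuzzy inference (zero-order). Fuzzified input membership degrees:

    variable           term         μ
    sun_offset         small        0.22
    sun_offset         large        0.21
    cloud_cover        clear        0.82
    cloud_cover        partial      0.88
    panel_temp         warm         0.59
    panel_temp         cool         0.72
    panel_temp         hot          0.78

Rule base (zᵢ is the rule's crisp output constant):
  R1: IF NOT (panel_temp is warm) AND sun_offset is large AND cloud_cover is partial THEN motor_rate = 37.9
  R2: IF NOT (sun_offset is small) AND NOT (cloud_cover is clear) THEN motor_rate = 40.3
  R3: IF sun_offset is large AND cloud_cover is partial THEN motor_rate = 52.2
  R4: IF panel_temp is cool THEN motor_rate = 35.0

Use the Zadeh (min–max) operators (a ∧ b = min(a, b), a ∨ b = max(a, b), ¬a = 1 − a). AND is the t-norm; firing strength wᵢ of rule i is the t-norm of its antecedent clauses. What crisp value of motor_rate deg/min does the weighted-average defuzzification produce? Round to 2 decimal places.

38.92

R1 (z=37.9): ¬warm=1−0.59=0.41, large=0.21, partial=0.88; AND[min(a, b)] → w = 0.21
R2 (z=40.3): ¬small=1−0.22=0.78, ¬clear=1−0.82=0.18; AND[min(a, b)] → w = 0.18
R3 (z=52.2): large=0.21, partial=0.88; AND[min(a, b)] → w = 0.21
R4 (z=35.0): cool=0.72 → w = 0.72
Weighted average = (0.21·37.9 + 0.18·40.3 + 0.21·52.2 + 0.72·35.0) / (0.21 + 0.18 + 0.21 + 0.72)
  = 51.3750 / 1.3200 = 38.92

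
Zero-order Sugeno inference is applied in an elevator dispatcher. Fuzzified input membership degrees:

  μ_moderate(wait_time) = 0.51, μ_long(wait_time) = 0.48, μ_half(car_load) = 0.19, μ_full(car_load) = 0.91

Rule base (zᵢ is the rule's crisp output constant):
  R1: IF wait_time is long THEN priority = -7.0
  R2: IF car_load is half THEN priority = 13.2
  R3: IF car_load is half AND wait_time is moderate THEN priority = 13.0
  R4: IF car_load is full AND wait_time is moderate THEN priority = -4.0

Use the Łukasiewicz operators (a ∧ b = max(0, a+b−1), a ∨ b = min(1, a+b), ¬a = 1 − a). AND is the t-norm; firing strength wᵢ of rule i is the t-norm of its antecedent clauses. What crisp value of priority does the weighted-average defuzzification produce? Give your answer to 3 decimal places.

-2.323

R1 (z=-7.0): long=0.48 → w = 0.48
R2 (z=13.2): half=0.19 → w = 0.19
R3 (z=13.0): half=0.19, moderate=0.51; AND[max(0, a+b−1)] → w = 0.00
R4 (z=-4.0): full=0.91, moderate=0.51; AND[max(0, a+b−1)] → w = 0.42
Weighted average = (0.48·-7.0 + 0.19·13.2 + 0.00·13.0 + 0.42·-4.0) / (0.48 + 0.19 + 0.00 + 0.42)
  = -2.5320 / 1.0900 = -2.323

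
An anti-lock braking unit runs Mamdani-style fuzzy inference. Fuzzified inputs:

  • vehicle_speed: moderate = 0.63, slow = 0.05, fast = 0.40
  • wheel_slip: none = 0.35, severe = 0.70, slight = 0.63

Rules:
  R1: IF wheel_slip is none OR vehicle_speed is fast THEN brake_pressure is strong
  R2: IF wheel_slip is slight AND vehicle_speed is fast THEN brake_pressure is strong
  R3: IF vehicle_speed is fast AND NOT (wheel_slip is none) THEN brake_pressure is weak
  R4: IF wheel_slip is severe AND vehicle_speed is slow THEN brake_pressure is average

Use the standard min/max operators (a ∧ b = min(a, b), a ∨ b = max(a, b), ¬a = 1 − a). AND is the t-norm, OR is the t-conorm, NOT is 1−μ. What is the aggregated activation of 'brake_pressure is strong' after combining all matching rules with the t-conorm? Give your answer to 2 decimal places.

0.40

R1: none=0.35, fast=0.40; OR[max(a, b)] → w = 0.40
R2: slight=0.63, fast=0.40; AND[min(a, b)] → w = 0.40
R3: fast=0.40, ¬none=1−0.35=0.65; AND[min(a, b)] → w = 0.40
R4: severe=0.70, slow=0.05; AND[min(a, b)] → w = 0.05
Rules with consequent 'strong': {R1, R2} → strengths 0.40, 0.40
Aggregate via t-conorm [max(a, b)]: 0.40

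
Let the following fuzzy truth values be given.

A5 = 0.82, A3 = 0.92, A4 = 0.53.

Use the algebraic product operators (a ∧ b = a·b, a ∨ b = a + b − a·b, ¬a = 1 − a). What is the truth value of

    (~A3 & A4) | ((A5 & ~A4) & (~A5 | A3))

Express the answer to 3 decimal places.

0.387

~A3 = 1 − 0.9200 = 0.0800
~A3 & A4 = a·b on (0.0800, 0.5300) = 0.0424
~A4 = 1 − 0.5300 = 0.4700
A5 & ~A4 = a·b on (0.8200, 0.4700) = 0.3854
~A5 = 1 − 0.8200 = 0.1800
~A5 | A3 = a + b − a·b on (0.1800, 0.9200) = 0.9344
(A5 & ~A4) & (~A5 | A3) = a·b on (0.3854, 0.9344) = 0.3601
(~A3 & A4) | ((A5 & ~A4) & (~A5 | A3)) = a + b − a·b on (0.0424, 0.3601) = 0.3872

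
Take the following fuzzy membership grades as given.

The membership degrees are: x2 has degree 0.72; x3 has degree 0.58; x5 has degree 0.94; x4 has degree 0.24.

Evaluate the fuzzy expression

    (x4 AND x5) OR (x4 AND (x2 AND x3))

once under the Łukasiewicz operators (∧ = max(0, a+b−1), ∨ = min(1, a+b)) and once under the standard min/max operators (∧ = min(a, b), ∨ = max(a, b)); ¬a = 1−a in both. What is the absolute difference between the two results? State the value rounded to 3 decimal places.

0.060

Under Łukasiewicz:
  x4 AND x5 = max(0, a+b−1) on (0.24, 0.94) = 0.18
  x2 AND x3 = max(0, a+b−1) on (0.72, 0.58) = 0.30
  x4 AND (x2 AND x3) = max(0, a+b−1) on (0.24, 0.30) = 0.00
  (x4 AND x5) OR (x4 AND (x2 AND x3)) = min(1, a+b) on (0.18, 0.00) = 0.18
  → value = 0.1800
Under standard min/max:
  x4 AND x5 = min(a, b) on (0.24, 0.94) = 0.24
  x2 AND x3 = min(a, b) on (0.72, 0.58) = 0.58
  x4 AND (x2 AND x3) = min(a, b) on (0.24, 0.58) = 0.24
  (x4 AND x5) OR (x4 AND (x2 AND x3)) = max(a, b) on (0.24, 0.24) = 0.24
  → value = 0.2400
|0.1800 − 0.2400| = 0.060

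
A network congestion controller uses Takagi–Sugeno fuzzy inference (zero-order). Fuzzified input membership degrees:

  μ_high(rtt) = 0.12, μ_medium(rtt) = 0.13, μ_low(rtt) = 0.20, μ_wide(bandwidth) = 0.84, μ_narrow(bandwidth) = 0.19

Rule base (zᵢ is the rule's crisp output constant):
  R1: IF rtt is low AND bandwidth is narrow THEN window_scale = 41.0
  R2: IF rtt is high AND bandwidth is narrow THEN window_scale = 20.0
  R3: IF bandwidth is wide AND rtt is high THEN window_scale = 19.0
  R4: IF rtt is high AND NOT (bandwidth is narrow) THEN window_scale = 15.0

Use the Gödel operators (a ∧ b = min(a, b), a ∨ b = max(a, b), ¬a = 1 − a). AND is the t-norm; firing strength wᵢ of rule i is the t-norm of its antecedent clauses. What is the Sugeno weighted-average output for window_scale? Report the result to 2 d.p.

25.95

R1 (z=41.0): low=0.20, narrow=0.19; AND[min(a, b)] → w = 0.19
R2 (z=20.0): high=0.12, narrow=0.19; AND[min(a, b)] → w = 0.12
R3 (z=19.0): wide=0.84, high=0.12; AND[min(a, b)] → w = 0.12
R4 (z=15.0): high=0.12, ¬narrow=1−0.19=0.81; AND[min(a, b)] → w = 0.12
Weighted average = (0.19·41.0 + 0.12·20.0 + 0.12·19.0 + 0.12·15.0) / (0.19 + 0.12 + 0.12 + 0.12)
  = 14.2700 / 0.5500 = 25.95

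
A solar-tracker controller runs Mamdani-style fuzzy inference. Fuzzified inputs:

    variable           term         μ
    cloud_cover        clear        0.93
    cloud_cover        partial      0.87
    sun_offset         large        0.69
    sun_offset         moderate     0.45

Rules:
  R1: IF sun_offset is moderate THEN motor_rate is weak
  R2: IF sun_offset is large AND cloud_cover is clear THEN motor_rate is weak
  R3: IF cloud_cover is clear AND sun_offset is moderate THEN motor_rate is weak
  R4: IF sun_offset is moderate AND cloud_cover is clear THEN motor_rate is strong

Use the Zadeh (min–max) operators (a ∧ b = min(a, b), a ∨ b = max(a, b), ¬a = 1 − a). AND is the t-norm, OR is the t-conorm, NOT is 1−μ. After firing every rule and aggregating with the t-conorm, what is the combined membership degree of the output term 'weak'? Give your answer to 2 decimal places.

R1: moderate=0.45 → w = 0.45
R2: large=0.69, clear=0.93; AND[min(a, b)] → w = 0.69
R3: clear=0.93, moderate=0.45; AND[min(a, b)] → w = 0.45
R4: moderate=0.45, clear=0.93; AND[min(a, b)] → w = 0.45
Rules with consequent 'weak': {R1, R2, R3} → strengths 0.45, 0.69, 0.45
Aggregate via t-conorm [max(a, b)]: 0.69

0.69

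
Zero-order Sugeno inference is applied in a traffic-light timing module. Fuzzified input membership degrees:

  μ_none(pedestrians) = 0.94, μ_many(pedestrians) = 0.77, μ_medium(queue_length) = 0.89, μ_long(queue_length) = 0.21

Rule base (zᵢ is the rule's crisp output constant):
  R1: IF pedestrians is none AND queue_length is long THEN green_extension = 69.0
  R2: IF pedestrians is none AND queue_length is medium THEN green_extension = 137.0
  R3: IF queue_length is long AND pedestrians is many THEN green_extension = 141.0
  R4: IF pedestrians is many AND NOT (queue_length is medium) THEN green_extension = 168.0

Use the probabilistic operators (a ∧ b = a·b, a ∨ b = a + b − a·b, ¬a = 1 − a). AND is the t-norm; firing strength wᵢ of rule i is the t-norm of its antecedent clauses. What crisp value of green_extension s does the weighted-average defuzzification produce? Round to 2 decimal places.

R1 (z=69.0): none=0.94, long=0.21; AND[a·b] → w = 0.1974
R2 (z=137.0): none=0.94, medium=0.89; AND[a·b] → w = 0.8366
R3 (z=141.0): long=0.21, many=0.77; AND[a·b] → w = 0.1617
R4 (z=168.0): many=0.77, ¬medium=1−0.89=0.11; AND[a·b] → w = 0.0847
Weighted average = (0.1974·69.0 + 0.8366·137.0 + 0.1617·141.0 + 0.0847·168.0) / (0.1974 + 0.8366 + 0.1617 + 0.0847)
  = 165.2641 / 1.2804 = 129.07

129.07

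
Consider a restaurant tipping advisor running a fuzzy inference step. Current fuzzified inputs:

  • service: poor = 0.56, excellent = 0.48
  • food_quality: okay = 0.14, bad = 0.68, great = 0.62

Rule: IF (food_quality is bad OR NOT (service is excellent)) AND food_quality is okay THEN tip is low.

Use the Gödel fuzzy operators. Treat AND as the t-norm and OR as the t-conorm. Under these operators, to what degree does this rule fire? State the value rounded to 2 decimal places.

0.14

firing strength: (bad=0.68 OR ¬excellent=1−0.48=0.52) = 0.68; AND[min(a, b)] with okay=0.14 → w = 0.14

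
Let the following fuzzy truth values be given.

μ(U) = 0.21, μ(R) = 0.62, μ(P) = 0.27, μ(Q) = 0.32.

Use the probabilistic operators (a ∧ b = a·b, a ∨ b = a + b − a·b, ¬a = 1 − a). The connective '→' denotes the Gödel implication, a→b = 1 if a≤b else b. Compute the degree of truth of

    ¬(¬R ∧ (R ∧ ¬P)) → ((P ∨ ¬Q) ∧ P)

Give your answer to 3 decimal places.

¬R = 1 − 0.6200 = 0.3800
¬P = 1 − 0.2700 = 0.7300
R ∧ ¬P = a·b on (0.6200, 0.7300) = 0.4526
¬R ∧ (R ∧ ¬P) = a·b on (0.3800, 0.4526) = 0.1720
¬(¬R ∧ (R ∧ ¬P)) = 1 − 0.1720 = 0.8280
¬Q = 1 − 0.3200 = 0.6800
P ∨ ¬Q = a + b − a·b on (0.2700, 0.6800) = 0.7664
(P ∨ ¬Q) ∧ P = a·b on (0.7664, 0.2700) = 0.2069
¬(¬R ∧ (R ∧ ¬P)) → ((P ∨ ¬Q) ∧ P)  [Gödel: 1 if a≤b else b] with a=0.8280, b=0.2069 → 0.2069

0.207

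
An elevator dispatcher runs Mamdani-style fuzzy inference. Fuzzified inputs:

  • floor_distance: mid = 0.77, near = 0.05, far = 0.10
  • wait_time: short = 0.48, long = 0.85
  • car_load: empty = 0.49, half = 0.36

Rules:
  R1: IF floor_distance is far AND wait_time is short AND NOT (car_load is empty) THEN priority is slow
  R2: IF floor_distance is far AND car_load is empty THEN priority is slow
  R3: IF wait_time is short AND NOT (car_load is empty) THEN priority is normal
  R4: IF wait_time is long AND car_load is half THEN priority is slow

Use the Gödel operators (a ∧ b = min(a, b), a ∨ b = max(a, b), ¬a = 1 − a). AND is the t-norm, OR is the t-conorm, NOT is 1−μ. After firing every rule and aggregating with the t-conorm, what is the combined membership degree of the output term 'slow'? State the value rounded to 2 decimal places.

R1: far=0.10, short=0.48, ¬empty=1−0.49=0.51; AND[min(a, b)] → w = 0.10
R2: far=0.10, empty=0.49; AND[min(a, b)] → w = 0.10
R3: short=0.48, ¬empty=1−0.49=0.51; AND[min(a, b)] → w = 0.48
R4: long=0.85, half=0.36; AND[min(a, b)] → w = 0.36
Rules with consequent 'slow': {R1, R2, R4} → strengths 0.10, 0.10, 0.36
Aggregate via t-conorm [max(a, b)]: 0.36

0.36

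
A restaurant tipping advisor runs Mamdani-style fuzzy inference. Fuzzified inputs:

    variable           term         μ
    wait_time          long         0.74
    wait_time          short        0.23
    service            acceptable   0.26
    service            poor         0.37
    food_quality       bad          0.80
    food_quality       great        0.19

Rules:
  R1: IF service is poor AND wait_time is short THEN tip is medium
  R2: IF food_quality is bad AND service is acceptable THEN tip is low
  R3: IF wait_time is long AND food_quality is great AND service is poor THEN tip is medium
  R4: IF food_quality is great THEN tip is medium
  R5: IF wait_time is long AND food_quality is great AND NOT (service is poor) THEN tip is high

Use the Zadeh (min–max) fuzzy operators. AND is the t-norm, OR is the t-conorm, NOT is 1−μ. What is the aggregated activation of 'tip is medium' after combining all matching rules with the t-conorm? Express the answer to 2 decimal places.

R1: poor=0.37, short=0.23; AND[min(a, b)] → w = 0.23
R2: bad=0.80, acceptable=0.26; AND[min(a, b)] → w = 0.26
R3: long=0.74, great=0.19, poor=0.37; AND[min(a, b)] → w = 0.19
R4: great=0.19 → w = 0.19
R5: long=0.74, great=0.19, ¬poor=1−0.37=0.63; AND[min(a, b)] → w = 0.19
Rules with consequent 'medium': {R1, R3, R4} → strengths 0.23, 0.19, 0.19
Aggregate via t-conorm [max(a, b)]: 0.23

0.23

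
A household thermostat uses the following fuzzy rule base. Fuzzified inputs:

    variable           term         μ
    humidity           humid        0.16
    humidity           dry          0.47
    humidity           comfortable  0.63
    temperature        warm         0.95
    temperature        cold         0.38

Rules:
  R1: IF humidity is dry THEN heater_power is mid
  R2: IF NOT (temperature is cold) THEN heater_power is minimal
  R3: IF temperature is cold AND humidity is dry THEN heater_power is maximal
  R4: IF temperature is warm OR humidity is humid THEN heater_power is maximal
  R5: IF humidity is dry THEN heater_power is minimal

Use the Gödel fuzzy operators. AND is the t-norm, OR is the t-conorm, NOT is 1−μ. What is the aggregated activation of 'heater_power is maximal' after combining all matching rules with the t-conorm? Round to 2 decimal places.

R1: dry=0.47 → w = 0.47
R2: ¬cold=1−0.38=0.62 → w = 0.62
R3: cold=0.38, dry=0.47; AND[min(a, b)] → w = 0.38
R4: warm=0.95, humid=0.16; OR[max(a, b)] → w = 0.95
R5: dry=0.47 → w = 0.47
Rules with consequent 'maximal': {R3, R4} → strengths 0.38, 0.95
Aggregate via t-conorm [max(a, b)]: 0.95

0.95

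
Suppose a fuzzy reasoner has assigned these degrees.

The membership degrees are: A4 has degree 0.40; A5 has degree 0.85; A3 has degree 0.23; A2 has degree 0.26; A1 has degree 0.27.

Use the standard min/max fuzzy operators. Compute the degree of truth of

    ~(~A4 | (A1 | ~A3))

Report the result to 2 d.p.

0.23

~A4 = 1 − 0.40 = 0.60
~A3 = 1 − 0.23 = 0.77
A1 | ~A3 = max(a, b) on (0.27, 0.77) = 0.77
~A4 | (A1 | ~A3) = max(a, b) on (0.60, 0.77) = 0.77
~(~A4 | (A1 | ~A3)) = 1 − 0.77 = 0.23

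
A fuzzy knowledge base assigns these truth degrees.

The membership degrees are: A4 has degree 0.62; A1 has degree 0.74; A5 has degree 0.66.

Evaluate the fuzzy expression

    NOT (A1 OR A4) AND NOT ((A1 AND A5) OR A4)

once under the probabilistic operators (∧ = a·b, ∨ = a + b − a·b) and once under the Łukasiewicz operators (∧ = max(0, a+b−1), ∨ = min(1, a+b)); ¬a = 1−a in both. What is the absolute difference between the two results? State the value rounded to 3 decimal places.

Under probabilistic:
  A1 OR A4 = a + b − a·b on (0.7400, 0.6200) = 0.9012
  NOT (A1 OR A4) = 1 − 0.9012 = 0.0988
  A1 AND A5 = a·b on (0.7400, 0.6600) = 0.4884
  (A1 AND A5) OR A4 = a + b − a·b on (0.4884, 0.6200) = 0.8056
  NOT ((A1 AND A5) OR A4) = 1 − 0.8056 = 0.1944
  NOT (A1 OR A4) AND NOT ((A1 AND A5) OR A4) = a·b on (0.0988, 0.1944) = 0.0192
  → value = 0.0192
Under Łukasiewicz:
  A1 OR A4 = min(1, a+b) on (0.74, 0.62) = 1.00
  NOT (A1 OR A4) = 1 − 1.00 = 0.00
  A1 AND A5 = max(0, a+b−1) on (0.74, 0.66) = 0.40
  (A1 AND A5) OR A4 = min(1, a+b) on (0.40, 0.62) = 1.00
  NOT ((A1 AND A5) OR A4) = 1 − 1.00 = 0.00
  NOT (A1 OR A4) AND NOT ((A1 AND A5) OR A4) = max(0, a+b−1) on (0.00, 0.00) = 0.00
  → value = 0.0000
|0.0192 − 0.0000| = 0.019

0.019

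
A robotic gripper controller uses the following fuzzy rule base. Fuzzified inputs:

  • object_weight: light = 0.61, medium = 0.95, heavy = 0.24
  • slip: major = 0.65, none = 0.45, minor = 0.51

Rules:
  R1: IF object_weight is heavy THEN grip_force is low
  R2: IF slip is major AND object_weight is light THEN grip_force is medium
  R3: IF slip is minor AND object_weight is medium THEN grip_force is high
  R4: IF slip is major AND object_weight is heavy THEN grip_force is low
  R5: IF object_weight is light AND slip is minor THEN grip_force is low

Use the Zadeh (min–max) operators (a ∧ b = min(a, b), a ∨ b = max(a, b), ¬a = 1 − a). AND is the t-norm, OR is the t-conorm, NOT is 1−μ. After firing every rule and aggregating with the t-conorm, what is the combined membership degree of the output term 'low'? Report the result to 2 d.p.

R1: heavy=0.24 → w = 0.24
R2: major=0.65, light=0.61; AND[min(a, b)] → w = 0.61
R3: minor=0.51, medium=0.95; AND[min(a, b)] → w = 0.51
R4: major=0.65, heavy=0.24; AND[min(a, b)] → w = 0.24
R5: light=0.61, minor=0.51; AND[min(a, b)] → w = 0.51
Rules with consequent 'low': {R1, R4, R5} → strengths 0.24, 0.24, 0.51
Aggregate via t-conorm [max(a, b)]: 0.51

0.51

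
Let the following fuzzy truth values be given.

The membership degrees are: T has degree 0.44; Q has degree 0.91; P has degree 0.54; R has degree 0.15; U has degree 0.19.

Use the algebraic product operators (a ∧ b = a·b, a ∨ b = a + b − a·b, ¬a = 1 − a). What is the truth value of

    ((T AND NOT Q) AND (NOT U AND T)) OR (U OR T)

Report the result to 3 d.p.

NOT Q = 1 − 0.9100 = 0.0900
T AND NOT Q = a·b on (0.4400, 0.0900) = 0.0396
NOT U = 1 − 0.1900 = 0.8100
NOT U AND T = a·b on (0.8100, 0.4400) = 0.3564
(T AND NOT Q) AND (NOT U AND T) = a·b on (0.0396, 0.3564) = 0.0141
U OR T = a + b − a·b on (0.1900, 0.4400) = 0.5464
((T AND NOT Q) AND (NOT U AND T)) OR (U OR T) = a + b − a·b on (0.0141, 0.5464) = 0.5528

0.553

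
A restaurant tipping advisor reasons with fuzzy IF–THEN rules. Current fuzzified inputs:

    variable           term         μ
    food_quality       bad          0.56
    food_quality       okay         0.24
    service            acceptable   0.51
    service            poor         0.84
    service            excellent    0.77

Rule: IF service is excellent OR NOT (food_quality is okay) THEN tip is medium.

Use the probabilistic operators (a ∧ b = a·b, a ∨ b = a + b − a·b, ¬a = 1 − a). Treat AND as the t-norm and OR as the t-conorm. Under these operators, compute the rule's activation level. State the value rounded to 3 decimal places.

firing strength: excellent=0.77, ¬okay=1−0.24=0.76; OR[a + b − a·b] → w = 0.9448

0.945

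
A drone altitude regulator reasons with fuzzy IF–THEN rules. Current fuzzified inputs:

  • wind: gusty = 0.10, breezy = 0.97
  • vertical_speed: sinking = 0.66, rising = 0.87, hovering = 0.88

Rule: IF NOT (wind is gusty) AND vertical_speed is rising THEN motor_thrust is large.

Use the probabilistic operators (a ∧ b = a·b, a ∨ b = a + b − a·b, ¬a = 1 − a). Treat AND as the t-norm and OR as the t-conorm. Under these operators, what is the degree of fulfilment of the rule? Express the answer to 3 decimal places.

0.783

firing strength: ¬gusty=1−0.10=0.90, rising=0.87; AND[a·b] → w = 0.7830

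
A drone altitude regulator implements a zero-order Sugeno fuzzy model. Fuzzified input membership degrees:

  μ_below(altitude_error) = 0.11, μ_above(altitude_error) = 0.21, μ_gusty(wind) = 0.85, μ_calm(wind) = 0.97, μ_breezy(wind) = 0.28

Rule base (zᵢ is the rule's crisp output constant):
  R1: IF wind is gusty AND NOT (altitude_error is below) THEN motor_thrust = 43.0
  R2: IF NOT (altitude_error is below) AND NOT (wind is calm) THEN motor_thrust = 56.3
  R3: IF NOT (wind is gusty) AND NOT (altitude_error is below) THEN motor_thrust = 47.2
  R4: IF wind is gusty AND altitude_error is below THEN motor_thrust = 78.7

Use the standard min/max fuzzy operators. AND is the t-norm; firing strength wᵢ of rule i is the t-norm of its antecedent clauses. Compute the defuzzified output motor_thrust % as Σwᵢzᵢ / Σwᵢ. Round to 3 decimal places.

47.347

R1 (z=43.0): gusty=0.85, ¬below=1−0.11=0.89; AND[min(a, b)] → w = 0.85
R2 (z=56.3): ¬below=1−0.11=0.89, ¬calm=1−0.97=0.03; AND[min(a, b)] → w = 0.03
R3 (z=47.2): ¬gusty=1−0.85=0.15, ¬below=1−0.11=0.89; AND[min(a, b)] → w = 0.15
R4 (z=78.7): gusty=0.85, below=0.11; AND[min(a, b)] → w = 0.11
Weighted average = (0.85·43.0 + 0.03·56.3 + 0.15·47.2 + 0.11·78.7) / (0.85 + 0.03 + 0.15 + 0.11)
  = 53.9760 / 1.1400 = 47.347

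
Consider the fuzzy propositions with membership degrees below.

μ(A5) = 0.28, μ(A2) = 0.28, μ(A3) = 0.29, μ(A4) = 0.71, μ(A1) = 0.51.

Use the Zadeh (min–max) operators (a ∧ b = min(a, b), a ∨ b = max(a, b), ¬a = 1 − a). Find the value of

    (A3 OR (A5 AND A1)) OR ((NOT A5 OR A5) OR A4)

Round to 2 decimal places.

0.72

A5 AND A1 = min(a, b) on (0.28, 0.51) = 0.28
A3 OR (A5 AND A1) = max(a, b) on (0.29, 0.28) = 0.29
NOT A5 = 1 − 0.28 = 0.72
NOT A5 OR A5 = max(a, b) on (0.72, 0.28) = 0.72
(NOT A5 OR A5) OR A4 = max(a, b) on (0.72, 0.71) = 0.72
(A3 OR (A5 AND A1)) OR ((NOT A5 OR A5) OR A4) = max(a, b) on (0.29, 0.72) = 0.72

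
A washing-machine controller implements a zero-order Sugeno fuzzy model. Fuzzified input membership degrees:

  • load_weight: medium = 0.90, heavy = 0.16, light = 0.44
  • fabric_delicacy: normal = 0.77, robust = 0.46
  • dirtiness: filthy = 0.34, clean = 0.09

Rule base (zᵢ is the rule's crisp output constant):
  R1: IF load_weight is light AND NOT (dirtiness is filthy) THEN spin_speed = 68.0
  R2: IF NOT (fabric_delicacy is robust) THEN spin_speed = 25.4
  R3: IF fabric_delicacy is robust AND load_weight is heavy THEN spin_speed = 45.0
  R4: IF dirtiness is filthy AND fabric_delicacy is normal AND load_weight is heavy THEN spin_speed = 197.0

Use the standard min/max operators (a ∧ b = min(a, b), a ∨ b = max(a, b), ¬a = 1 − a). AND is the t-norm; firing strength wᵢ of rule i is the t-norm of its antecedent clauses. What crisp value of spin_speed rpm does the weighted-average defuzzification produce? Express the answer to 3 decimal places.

63.351

R1 (z=68.0): light=0.44, ¬filthy=1−0.34=0.66; AND[min(a, b)] → w = 0.44
R2 (z=25.4): ¬robust=1−0.46=0.54 → w = 0.54
R3 (z=45.0): robust=0.46, heavy=0.16; AND[min(a, b)] → w = 0.16
R4 (z=197.0): filthy=0.34, normal=0.77, heavy=0.16; AND[min(a, b)] → w = 0.16
Weighted average = (0.44·68.0 + 0.54·25.4 + 0.16·45.0 + 0.16·197.0) / (0.44 + 0.54 + 0.16 + 0.16)
  = 82.3560 / 1.3000 = 63.351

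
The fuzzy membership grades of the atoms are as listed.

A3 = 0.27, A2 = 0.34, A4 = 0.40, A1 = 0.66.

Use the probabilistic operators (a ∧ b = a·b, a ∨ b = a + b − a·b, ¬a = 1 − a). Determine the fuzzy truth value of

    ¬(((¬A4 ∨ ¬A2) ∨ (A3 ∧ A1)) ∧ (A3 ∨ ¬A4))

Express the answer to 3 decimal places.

0.371

¬A4 = 1 − 0.4000 = 0.6000
¬A2 = 1 − 0.3400 = 0.6600
¬A4 ∨ ¬A2 = a + b − a·b on (0.6000, 0.6600) = 0.8640
A3 ∧ A1 = a·b on (0.2700, 0.6600) = 0.1782
(¬A4 ∨ ¬A2) ∨ (A3 ∧ A1) = a + b − a·b on (0.8640, 0.1782) = 0.8882
¬A4 = 1 − 0.4000 = 0.6000
A3 ∨ ¬A4 = a + b − a·b on (0.2700, 0.6000) = 0.7080
((¬A4 ∨ ¬A2) ∨ (A3 ∧ A1)) ∧ (A3 ∨ ¬A4) = a·b on (0.8882, 0.7080) = 0.6289
¬(((¬A4 ∨ ¬A2) ∨ (A3 ∧ A1)) ∧ (A3 ∨ ¬A4)) = 1 − 0.6289 = 0.3711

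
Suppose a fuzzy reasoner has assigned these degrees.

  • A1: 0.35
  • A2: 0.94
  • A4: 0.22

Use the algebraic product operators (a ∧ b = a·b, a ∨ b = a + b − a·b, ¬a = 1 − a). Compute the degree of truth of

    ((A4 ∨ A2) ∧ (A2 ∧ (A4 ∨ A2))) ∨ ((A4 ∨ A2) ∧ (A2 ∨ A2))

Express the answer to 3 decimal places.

A4 ∨ A2 = a + b − a·b on (0.2200, 0.9400) = 0.9532
A4 ∨ A2 = a + b − a·b on (0.2200, 0.9400) = 0.9532
A2 ∧ (A4 ∨ A2) = a·b on (0.9400, 0.9532) = 0.8960
(A4 ∨ A2) ∧ (A2 ∧ (A4 ∨ A2)) = a·b on (0.9532, 0.8960) = 0.8541
A4 ∨ A2 = a + b − a·b on (0.2200, 0.9400) = 0.9532
A2 ∨ A2 = a + b − a·b on (0.9400, 0.9400) = 0.9964
(A4 ∨ A2) ∧ (A2 ∨ A2) = a·b on (0.9532, 0.9964) = 0.9498
((A4 ∨ A2) ∧ (A2 ∧ (A4 ∨ A2))) ∨ ((A4 ∨ A2) ∧ (A2 ∨ A2)) = a + b − a·b on (0.8541, 0.9498) = 0.9927

0.993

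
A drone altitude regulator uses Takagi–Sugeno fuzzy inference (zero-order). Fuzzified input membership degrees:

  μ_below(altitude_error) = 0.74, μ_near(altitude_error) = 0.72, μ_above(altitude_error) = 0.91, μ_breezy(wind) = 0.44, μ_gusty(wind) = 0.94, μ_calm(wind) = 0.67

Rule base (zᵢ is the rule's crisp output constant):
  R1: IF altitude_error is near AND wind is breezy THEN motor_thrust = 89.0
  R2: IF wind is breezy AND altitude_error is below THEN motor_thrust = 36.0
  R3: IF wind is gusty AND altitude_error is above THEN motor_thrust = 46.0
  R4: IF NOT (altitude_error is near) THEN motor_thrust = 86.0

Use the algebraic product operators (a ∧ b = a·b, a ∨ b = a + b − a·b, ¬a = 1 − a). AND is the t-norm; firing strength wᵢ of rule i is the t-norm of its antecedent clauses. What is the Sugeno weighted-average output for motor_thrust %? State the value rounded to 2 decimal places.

R1 (z=89.0): near=0.72, breezy=0.44; AND[a·b] → w = 0.3168
R2 (z=36.0): breezy=0.44, below=0.74; AND[a·b] → w = 0.3256
R3 (z=46.0): gusty=0.94, above=0.91; AND[a·b] → w = 0.8554
R4 (z=86.0): ¬near=1−0.72=0.28 → w = 0.2800
Weighted average = (0.3168·89.0 + 0.3256·36.0 + 0.8554·46.0 + 0.2800·86.0) / (0.3168 + 0.3256 + 0.8554 + 0.2800)
  = 103.3452 / 1.7778 = 58.13

58.13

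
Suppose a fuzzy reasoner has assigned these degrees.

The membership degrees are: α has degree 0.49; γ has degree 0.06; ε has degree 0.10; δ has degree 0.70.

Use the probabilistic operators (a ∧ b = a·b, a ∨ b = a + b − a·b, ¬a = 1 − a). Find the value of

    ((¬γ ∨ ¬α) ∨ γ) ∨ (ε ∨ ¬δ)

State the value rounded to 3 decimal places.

0.983

¬γ = 1 − 0.0600 = 0.9400
¬α = 1 − 0.4900 = 0.5100
¬γ ∨ ¬α = a + b − a·b on (0.9400, 0.5100) = 0.9706
(¬γ ∨ ¬α) ∨ γ = a + b − a·b on (0.9706, 0.0600) = 0.9724
¬δ = 1 − 0.7000 = 0.3000
ε ∨ ¬δ = a + b − a·b on (0.1000, 0.3000) = 0.3700
((¬γ ∨ ¬α) ∨ γ) ∨ (ε ∨ ¬δ) = a + b − a·b on (0.9724, 0.3700) = 0.9826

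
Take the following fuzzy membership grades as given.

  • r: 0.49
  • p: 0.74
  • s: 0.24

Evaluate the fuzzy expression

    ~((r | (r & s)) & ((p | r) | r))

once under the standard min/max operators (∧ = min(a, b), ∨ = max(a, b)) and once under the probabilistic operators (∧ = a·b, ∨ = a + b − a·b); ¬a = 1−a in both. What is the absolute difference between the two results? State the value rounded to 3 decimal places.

Under standard min/max:
  r & s = min(a, b) on (0.49, 0.24) = 0.24
  r | (r & s) = max(a, b) on (0.49, 0.24) = 0.49
  p | r = max(a, b) on (0.74, 0.49) = 0.74
  (p | r) | r = max(a, b) on (0.74, 0.49) = 0.74
  (r | (r & s)) & ((p | r) | r) = min(a, b) on (0.49, 0.74) = 0.49
  ~((r | (r & s)) & ((p | r) | r)) = 1 − 0.49 = 0.51
  → value = 0.5100
Under probabilistic:
  r & s = a·b on (0.4900, 0.2400) = 0.1176
  r | (r & s) = a + b − a·b on (0.4900, 0.1176) = 0.5500
  p | r = a + b − a·b on (0.7400, 0.4900) = 0.8674
  (p | r) | r = a + b − a·b on (0.8674, 0.4900) = 0.9324
  (r | (r & s)) & ((p | r) | r) = a·b on (0.5500, 0.9324) = 0.5128
  ~((r | (r & s)) & ((p | r) | r)) = 1 − 0.5128 = 0.4872
  → value = 0.4872
|0.5100 − 0.4872| = 0.023

0.023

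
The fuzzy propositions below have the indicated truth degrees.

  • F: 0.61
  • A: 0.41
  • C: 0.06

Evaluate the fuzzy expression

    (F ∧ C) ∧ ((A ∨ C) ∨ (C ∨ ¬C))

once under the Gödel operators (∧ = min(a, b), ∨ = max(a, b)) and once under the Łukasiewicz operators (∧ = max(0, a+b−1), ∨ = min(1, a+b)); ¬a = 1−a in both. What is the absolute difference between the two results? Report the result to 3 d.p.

0.060

Under Gödel:
  F ∧ C = min(a, b) on (0.61, 0.06) = 0.06
  A ∨ C = max(a, b) on (0.41, 0.06) = 0.41
  ¬C = 1 − 0.06 = 0.94
  C ∨ ¬C = max(a, b) on (0.06, 0.94) = 0.94
  (A ∨ C) ∨ (C ∨ ¬C) = max(a, b) on (0.41, 0.94) = 0.94
  (F ∧ C) ∧ ((A ∨ C) ∨ (C ∨ ¬C)) = min(a, b) on (0.06, 0.94) = 0.06
  → value = 0.0600
Under Łukasiewicz:
  F ∧ C = max(0, a+b−1) on (0.61, 0.06) = 0.00
  A ∨ C = min(1, a+b) on (0.41, 0.06) = 0.47
  ¬C = 1 − 0.06 = 0.94
  C ∨ ¬C = min(1, a+b) on (0.06, 0.94) = 1.00
  (A ∨ C) ∨ (C ∨ ¬C) = min(1, a+b) on (0.47, 1.00) = 1.00
  (F ∧ C) ∧ ((A ∨ C) ∨ (C ∨ ¬C)) = max(0, a+b−1) on (0.00, 1.00) = 0.00
  → value = 0.0000
|0.0600 − 0.0000| = 0.060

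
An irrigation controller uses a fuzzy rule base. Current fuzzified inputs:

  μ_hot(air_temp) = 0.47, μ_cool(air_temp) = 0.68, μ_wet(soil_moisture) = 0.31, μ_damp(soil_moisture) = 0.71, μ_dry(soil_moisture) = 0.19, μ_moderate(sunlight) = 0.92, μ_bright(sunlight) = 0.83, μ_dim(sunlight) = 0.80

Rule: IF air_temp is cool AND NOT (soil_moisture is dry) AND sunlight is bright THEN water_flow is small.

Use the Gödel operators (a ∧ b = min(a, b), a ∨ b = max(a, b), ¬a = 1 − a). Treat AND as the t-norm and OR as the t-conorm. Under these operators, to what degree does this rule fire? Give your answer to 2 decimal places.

0.68

firing strength: cool=0.68, ¬dry=1−0.19=0.81, bright=0.83; AND[min(a, b)] → w = 0.68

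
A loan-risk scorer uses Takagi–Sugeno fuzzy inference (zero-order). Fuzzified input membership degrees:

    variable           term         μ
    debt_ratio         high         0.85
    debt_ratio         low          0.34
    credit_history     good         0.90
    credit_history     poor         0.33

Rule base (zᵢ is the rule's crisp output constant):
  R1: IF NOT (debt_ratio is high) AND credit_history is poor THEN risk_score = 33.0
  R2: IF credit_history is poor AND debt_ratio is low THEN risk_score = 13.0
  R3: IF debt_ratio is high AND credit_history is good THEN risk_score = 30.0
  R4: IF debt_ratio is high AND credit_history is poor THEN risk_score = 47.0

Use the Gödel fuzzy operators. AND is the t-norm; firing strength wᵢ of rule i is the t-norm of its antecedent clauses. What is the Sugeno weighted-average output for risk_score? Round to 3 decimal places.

30.271

R1 (z=33.0): ¬high=1−0.85=0.15, poor=0.33; AND[min(a, b)] → w = 0.15
R2 (z=13.0): poor=0.33, low=0.34; AND[min(a, b)] → w = 0.33
R3 (z=30.0): high=0.85, good=0.90; AND[min(a, b)] → w = 0.85
R4 (z=47.0): high=0.85, poor=0.33; AND[min(a, b)] → w = 0.33
Weighted average = (0.15·33.0 + 0.33·13.0 + 0.85·30.0 + 0.33·47.0) / (0.15 + 0.33 + 0.85 + 0.33)
  = 50.2500 / 1.6600 = 30.271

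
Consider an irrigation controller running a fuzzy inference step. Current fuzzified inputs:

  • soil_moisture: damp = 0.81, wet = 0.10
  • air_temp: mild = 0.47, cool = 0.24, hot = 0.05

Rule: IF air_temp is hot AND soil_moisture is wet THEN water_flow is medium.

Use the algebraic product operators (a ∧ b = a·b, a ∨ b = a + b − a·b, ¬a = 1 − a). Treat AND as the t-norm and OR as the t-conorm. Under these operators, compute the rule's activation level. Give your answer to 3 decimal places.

0.005

firing strength: hot=0.05, wet=0.10; AND[a·b] → w = 0.0050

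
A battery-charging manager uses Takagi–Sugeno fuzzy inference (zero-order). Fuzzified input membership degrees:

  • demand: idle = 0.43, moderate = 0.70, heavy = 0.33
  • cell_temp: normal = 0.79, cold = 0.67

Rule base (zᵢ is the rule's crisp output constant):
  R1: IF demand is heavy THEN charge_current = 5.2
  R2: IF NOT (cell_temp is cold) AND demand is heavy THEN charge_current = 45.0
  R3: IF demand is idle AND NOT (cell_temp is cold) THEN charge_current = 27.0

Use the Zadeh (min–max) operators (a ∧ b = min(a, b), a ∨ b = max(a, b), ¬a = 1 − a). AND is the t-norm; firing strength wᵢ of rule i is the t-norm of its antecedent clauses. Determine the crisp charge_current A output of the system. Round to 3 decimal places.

25.733

R1 (z=5.2): heavy=0.33 → w = 0.33
R2 (z=45.0): ¬cold=1−0.67=0.33, heavy=0.33; AND[min(a, b)] → w = 0.33
R3 (z=27.0): idle=0.43, ¬cold=1−0.67=0.33; AND[min(a, b)] → w = 0.33
Weighted average = (0.33·5.2 + 0.33·45.0 + 0.33·27.0) / (0.33 + 0.33 + 0.33)
  = 25.4760 / 0.9900 = 25.733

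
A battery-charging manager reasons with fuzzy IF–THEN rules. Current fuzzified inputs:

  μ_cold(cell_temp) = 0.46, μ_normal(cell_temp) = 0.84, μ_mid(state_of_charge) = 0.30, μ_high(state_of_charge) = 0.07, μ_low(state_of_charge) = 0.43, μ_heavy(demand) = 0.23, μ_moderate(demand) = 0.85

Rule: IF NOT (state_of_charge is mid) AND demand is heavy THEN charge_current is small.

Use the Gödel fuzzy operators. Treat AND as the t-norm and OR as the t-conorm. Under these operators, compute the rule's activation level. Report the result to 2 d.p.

firing strength: ¬mid=1−0.30=0.70, heavy=0.23; AND[min(a, b)] → w = 0.23

0.23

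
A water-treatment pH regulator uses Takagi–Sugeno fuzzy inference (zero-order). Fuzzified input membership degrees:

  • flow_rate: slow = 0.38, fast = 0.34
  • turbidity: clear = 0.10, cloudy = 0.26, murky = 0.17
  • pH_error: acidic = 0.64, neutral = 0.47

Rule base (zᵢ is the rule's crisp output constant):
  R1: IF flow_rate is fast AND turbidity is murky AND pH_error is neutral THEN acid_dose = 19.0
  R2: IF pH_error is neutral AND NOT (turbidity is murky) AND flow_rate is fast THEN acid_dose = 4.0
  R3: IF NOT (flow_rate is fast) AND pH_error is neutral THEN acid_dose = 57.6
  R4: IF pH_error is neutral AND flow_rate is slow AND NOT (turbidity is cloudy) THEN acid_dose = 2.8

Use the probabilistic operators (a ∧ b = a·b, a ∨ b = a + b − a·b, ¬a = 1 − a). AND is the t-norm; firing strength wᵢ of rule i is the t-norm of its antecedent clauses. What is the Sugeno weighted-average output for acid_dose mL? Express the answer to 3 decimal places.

32.025

R1 (z=19.0): fast=0.34, murky=0.17, neutral=0.47; AND[a·b] → w = 0.0272
R2 (z=4.0): neutral=0.47, ¬murky=1−0.17=0.83, fast=0.34; AND[a·b] → w = 0.1326
R3 (z=57.6): ¬fast=1−0.34=0.66, neutral=0.47; AND[a·b] → w = 0.3102
R4 (z=2.8): neutral=0.47, slow=0.38, ¬cloudy=1−0.26=0.74; AND[a·b] → w = 0.1322
Weighted average = (0.0272·19.0 + 0.1326·4.0 + 0.3102·57.6 + 0.1322·2.8) / (0.0272 + 0.1326 + 0.3102 + 0.1322)
  = 19.2843 / 0.6022 = 32.025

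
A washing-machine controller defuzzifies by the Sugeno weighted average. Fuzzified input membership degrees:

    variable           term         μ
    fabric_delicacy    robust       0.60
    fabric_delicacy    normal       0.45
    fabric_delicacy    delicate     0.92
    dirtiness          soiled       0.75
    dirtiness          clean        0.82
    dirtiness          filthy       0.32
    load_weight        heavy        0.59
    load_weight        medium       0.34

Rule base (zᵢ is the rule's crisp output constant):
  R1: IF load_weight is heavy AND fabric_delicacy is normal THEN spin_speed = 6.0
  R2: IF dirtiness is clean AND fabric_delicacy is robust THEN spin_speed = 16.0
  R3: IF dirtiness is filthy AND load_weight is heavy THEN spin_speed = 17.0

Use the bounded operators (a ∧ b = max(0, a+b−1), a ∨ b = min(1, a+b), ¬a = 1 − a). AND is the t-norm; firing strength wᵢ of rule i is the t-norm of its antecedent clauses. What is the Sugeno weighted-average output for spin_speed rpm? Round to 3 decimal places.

15.130

R1 (z=6.0): heavy=0.59, normal=0.45; AND[max(0, a+b−1)] → w = 0.04
R2 (z=16.0): clean=0.82, robust=0.60; AND[max(0, a+b−1)] → w = 0.42
R3 (z=17.0): filthy=0.32, heavy=0.59; AND[max(0, a+b−1)] → w = 0.00
Weighted average = (0.04·6.0 + 0.42·16.0 + 0.00·17.0) / (0.04 + 0.42 + 0.00)
  = 6.9600 / 0.4600 = 15.130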